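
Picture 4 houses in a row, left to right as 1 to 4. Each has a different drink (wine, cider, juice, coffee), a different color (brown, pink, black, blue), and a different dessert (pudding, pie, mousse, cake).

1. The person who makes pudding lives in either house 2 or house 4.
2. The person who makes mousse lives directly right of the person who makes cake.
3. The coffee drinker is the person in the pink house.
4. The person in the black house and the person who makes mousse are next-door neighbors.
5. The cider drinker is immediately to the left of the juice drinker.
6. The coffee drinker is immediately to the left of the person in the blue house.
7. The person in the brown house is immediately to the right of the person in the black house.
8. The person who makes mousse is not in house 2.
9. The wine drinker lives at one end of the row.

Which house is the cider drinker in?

House 1 color: only pink fits.
So house 1 gets pie for dessert.
Clue 3: the coffee drinker is in house 1.
Clue 6 places the person in the blue house in house 2.
House 4's color must be brown (nothing else left).
By clue 4, the person who makes mousse is in house 4.
So house 2 gets cider for drink.
So house 3 gets juice for drink.
So house 4 gets wine for drink.
That leaves black as the color for house 3.
The only dessert still possible for house 3 is cake.
The only dessert still possible for house 2 is pudding.
So: house 1 = coffee/pink/pie, house 2 = cider/blue/pudding, house 3 = juice/black/cake, house 4 = wine/brown/mousse.

2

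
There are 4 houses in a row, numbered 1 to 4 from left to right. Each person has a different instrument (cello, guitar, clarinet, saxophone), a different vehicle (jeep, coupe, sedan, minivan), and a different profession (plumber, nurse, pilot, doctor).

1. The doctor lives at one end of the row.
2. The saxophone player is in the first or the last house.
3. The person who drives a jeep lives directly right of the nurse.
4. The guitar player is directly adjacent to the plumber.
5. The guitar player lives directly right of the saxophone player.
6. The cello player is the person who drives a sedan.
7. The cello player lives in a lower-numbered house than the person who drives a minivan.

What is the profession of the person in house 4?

doctor

Clue 5 places the guitar player in house 2.
Clue 5: the saxophone player is in house 1.
The only instrument still possible for house 4 is clarinet.
Clue 6 places the person who drives a sedan in house 3.
The person who drives a minivan is in house 4 (clue 7).
That leaves cello as the instrument for house 3.
So house 1 gets coupe for vehicle.
House 2's vehicle must be jeep (nothing else left).
The nurse is in house 1 (clue 3).
So house 2 gets pilot for profession.
So house 3 gets plumber for profession.
So house 4 gets doctor for profession.
So: house 1 = saxophone/coupe/nurse, house 2 = guitar/jeep/pilot, house 3 = cello/sedan/plumber, house 4 = clarinet/minivan/doctor.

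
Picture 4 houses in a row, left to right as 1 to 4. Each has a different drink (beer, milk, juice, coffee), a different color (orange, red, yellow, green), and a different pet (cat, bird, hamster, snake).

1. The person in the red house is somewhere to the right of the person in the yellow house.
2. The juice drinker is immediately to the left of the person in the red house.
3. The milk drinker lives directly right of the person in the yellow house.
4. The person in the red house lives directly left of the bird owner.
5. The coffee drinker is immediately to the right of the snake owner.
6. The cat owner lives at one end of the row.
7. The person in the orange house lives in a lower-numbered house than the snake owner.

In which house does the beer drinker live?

1

House 4's color must be green (nothing else left).
That leaves red as the color for house 3.
From clue 2, the juice drinker must be in house 2.
The bird owner is in house 4 (clue 4).
The only drink still possible for house 1 is beer.
That leaves coffee as the drink for house 4.
From clue 3, the person in the yellow house must be in house 2.
The snake owner is in house 3 (clue 5).
The only drink still possible for house 3 is milk.
House 1's color must be orange (nothing else left).
So house 1 gets cat for pet.
The only pet still possible for house 2 is hamster.
So: house 1 = beer/orange/cat, house 2 = juice/yellow/hamster, house 3 = milk/red/snake, house 4 = coffee/green/bird.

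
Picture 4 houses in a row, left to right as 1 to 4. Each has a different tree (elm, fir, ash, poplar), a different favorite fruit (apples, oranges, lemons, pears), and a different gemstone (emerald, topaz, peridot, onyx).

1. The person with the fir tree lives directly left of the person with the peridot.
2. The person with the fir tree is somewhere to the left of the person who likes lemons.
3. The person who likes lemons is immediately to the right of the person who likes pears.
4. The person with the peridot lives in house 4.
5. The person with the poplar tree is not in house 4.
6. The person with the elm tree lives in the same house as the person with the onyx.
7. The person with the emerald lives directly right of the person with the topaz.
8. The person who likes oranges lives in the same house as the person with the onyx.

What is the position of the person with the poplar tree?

2

Clue 4: the person with the peridot is in house 4.
Clue 1 places the person with the fir tree in house 3.
By clue 2, the person who likes lemons is in house 4.
By clue 3, the person who likes pears is in house 3.
So house 4 gets ash for tree.
That leaves emerald as the gemstone for house 3.
Clue 7: the person with the topaz is in house 2.
House 1's gemstone must be onyx (nothing else left).
By clue 6, the person with the elm tree is in house 1.
Clue 8 places the person who likes oranges in house 1.
House 2's tree must be poplar (nothing else left).
House 2's favorite fruit must be apples (nothing else left).
So: house 1 = elm/oranges/onyx, house 2 = poplar/apples/topaz, house 3 = fir/pears/emerald, house 4 = ash/lemons/peridot.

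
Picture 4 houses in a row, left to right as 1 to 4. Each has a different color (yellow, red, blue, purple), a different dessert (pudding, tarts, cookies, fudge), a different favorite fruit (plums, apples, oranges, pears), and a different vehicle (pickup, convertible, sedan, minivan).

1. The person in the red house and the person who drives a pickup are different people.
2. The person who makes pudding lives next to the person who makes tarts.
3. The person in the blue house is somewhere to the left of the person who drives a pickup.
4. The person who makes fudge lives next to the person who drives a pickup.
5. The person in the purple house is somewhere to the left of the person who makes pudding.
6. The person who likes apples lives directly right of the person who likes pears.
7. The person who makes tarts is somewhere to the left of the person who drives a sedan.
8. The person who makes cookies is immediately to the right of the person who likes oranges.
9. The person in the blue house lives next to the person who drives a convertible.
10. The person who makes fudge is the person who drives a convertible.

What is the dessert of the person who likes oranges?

The person in the blue house is narrowed to house 1 or 2 or 3; consider each.
Placing it in house 1 and house 3 leads to a contradiction, so it's in house 2.
Clue 10: the person who makes fudge is in house 3.
From clue 10, the person who drives a convertible must be in house 3.
That leaves tarts as the dessert for house 1.
So house 1 gets minivan for vehicle.
House 2's vehicle must be sedan (nothing else left).
That leaves pickup as the vehicle for house 4.
Clue 2: the person who makes pudding is in house 2.
From clue 5, the person in the purple house must be in house 1.
The only color still possible for house 4 is yellow.
That leaves cookies as the dessert for house 4.
The person who likes oranges is in house 3 (clue 8).
The only color still possible for house 3 is red.
By clue 6, the person who likes apples is in house 2.
By clue 6, the person who likes pears is in house 1.
That leaves plums as the favorite fruit for house 4.
So: house 1 = purple/tarts/pears/minivan, house 2 = blue/pudding/apples/sedan, house 3 = red/fudge/oranges/convertible, house 4 = yellow/cookies/plums/pickup.

fudge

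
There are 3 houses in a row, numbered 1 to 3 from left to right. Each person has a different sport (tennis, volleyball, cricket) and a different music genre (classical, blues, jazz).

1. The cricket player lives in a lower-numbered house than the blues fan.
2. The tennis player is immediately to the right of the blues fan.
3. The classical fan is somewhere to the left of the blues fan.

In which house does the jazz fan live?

3

By clue 2, the tennis player is in house 3.
Clue 2: the blues fan is in house 2.
By clue 3, the classical fan is in house 1.
That leaves jazz as the music genre for house 3.
From clue 1, the cricket player must be in house 1.
So house 2 gets volleyball for sport.
So: house 1 = cricket/classical, house 2 = volleyball/blues, house 3 = tennis/jazz.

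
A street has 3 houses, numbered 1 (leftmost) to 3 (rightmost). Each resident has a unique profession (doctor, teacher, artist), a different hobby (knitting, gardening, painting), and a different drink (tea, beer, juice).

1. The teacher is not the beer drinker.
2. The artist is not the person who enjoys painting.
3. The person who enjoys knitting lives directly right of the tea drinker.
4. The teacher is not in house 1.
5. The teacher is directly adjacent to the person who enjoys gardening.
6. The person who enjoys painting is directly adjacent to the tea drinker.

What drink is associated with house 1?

beer

The teacher is narrowed to house 2 or 3; consider each.
Placing it in house 2 leads to a contradiction, so it's in house 3.
The person who enjoys gardening is in house 2 (clue 5).
The only hobby still possible for house 1 is painting.
So house 3 gets knitting for hobby.
House 3's drink must be juice (nothing else left).
Clue 2 places the artist in house 2.
By clue 3, the tea drinker is in house 2.
That leaves doctor as the profession for house 1.
House 1's drink must be beer (nothing else left).
So: house 1 = doctor/painting/beer, house 2 = artist/gardening/tea, house 3 = teacher/knitting/juice.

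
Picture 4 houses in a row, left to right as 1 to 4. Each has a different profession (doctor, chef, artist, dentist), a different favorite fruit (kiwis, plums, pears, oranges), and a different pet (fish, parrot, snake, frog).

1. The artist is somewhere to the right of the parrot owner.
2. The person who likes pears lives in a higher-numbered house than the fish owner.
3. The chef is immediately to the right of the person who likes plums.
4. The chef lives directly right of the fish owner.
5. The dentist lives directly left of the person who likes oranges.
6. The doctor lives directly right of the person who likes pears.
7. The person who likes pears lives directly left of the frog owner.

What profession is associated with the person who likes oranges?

chef

House 1's profession must be dentist (nothing else left).
From clue 5, the person who likes oranges must be in house 2.
So house 4 gets kiwis for favorite fruit.
From clue 3, the chef must be in house 2.
From clue 3, the person who likes plums must be in house 1.
By clue 4, the fish owner is in house 1.
From clue 6, the doctor must be in house 4.
By clue 7, the frog owner is in house 4.
The only profession still possible for house 3 is artist.
The only favorite fruit still possible for house 3 is pears.
By clue 1, the parrot owner is in house 2.
That leaves snake as the pet for house 3.
So: house 1 = dentist/plums/fish, house 2 = chef/oranges/parrot, house 3 = artist/pears/snake, house 4 = doctor/kiwis/frog.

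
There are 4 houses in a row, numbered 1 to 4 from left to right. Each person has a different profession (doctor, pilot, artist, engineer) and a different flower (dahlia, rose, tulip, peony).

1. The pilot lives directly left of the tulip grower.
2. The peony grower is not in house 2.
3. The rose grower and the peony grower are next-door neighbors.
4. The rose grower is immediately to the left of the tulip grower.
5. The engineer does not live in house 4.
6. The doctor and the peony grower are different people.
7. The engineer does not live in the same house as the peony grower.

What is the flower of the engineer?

tulip

The pilot is narrowed to house 2 or 3; consider each.
Placing it in house 3 leads to a contradiction, so it's in house 2.
The tulip grower is in house 3 (clue 1).
Clue 4: the rose grower is in house 2.
The peony grower is in house 1 (clue 3).
By clue 7, the engineer is in house 3.
That leaves artist as the profession for house 1.
House 4's profession must be doctor (nothing else left).
The only flower still possible for house 4 is dahlia.
So: house 1 = artist/peony, house 2 = pilot/rose, house 3 = engineer/tulip, house 4 = doctor/dahlia.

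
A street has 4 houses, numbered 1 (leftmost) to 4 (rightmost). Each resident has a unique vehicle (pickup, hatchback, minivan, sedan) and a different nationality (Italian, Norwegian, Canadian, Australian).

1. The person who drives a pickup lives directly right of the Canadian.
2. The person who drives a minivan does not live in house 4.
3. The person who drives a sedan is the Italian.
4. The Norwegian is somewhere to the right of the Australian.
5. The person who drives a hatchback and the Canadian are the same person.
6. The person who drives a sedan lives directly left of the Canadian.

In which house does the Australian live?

1

So house 4 gets pickup for vehicle.
By clue 1, the Canadian is in house 3.
By clue 5, the person who drives a hatchback is in house 3.
The person who drives a sedan is in house 2 (clue 6).
The only vehicle still possible for house 1 is minivan.
House 4 nationality: only Norwegian fits.
From clue 3, the Italian must be in house 2.
So house 1 gets Australian for nationality.
So: house 1 = minivan/Australian, house 2 = sedan/Italian, house 3 = hatchback/Canadian, house 4 = pickup/Norwegian.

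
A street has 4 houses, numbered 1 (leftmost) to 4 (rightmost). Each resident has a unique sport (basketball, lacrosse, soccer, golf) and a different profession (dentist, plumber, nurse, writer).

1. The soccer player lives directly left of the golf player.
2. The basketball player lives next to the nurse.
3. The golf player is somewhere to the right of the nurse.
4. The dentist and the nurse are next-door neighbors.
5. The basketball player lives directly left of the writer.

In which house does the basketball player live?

2

The basketball player is narrowed to house 1 or 2 or 3; consider each.
Placing it in house 1 and house 3 leads to a contradiction, so it's in house 2.
From clue 5, the writer must be in house 3.
Clue 1 places the soccer player in house 3.
From clue 1, the golf player must be in house 4.
By clue 4, the dentist is in house 2.
The only sport still possible for house 1 is lacrosse.
House 1's profession must be nurse (nothing else left).
House 4 profession: only plumber fits.
So: house 1 = lacrosse/nurse, house 2 = basketball/dentist, house 3 = soccer/writer, house 4 = golf/plumber.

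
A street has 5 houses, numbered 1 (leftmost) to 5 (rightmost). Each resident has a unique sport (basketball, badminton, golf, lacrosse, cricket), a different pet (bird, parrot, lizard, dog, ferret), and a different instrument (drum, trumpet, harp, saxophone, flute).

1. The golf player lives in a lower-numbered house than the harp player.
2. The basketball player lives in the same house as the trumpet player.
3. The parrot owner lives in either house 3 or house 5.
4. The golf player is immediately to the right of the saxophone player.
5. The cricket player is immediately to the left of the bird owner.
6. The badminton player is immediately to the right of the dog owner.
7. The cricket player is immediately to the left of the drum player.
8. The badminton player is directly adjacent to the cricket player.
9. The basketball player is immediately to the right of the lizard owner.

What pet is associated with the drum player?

The parrot owner is narrowed to house 3 or 5; consider each.
Placing it in house 5 leads to a contradiction, so it's in house 3.
The badminton player is narrowed to house 2 or 3 or 5; consider each.
Placing it in house 2 and house 3 leads to a contradiction, so it's in house 5.
Clue 6 places the dog owner in house 4.
From clue 8, the cricket player must be in house 4.
House 1's sport must be lacrosse (nothing else left).
Clue 5: the bird owner is in house 5.
The drum player is in house 5 (clue 7).
The basketball player is narrowed to house 2 or 3; consider each.
Placing it in house 2 leads to a contradiction, so it's in house 3.
Clue 2 places the trumpet player in house 3.
The lizard owner is in house 2 (clue 9).
House 2's sport must be golf (nothing else left).
The only pet still possible for house 1 is ferret.
That leaves harp as the instrument for house 4.
By clue 4, the saxophone player is in house 1.
So house 2 gets flute for instrument.
So: house 1 = lacrosse/ferret/saxophone, house 2 = golf/lizard/flute, house 3 = basketball/parrot/trumpet, house 4 = cricket/dog/harp, house 5 = badminton/bird/drum.

bird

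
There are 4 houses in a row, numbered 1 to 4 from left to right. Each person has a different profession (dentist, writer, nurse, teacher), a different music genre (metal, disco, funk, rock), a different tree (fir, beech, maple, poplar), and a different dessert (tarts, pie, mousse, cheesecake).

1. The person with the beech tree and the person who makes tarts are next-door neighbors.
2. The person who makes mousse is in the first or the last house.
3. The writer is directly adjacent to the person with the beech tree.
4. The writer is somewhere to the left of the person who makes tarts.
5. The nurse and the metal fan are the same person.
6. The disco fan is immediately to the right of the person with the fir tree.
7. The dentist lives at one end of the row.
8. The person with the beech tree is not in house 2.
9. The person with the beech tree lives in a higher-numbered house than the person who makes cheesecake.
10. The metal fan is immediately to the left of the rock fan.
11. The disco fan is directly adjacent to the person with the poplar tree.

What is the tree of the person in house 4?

poplar

The dentist is narrowed to house 1 or 4; consider each.
Placing it in house 1 leads to a contradiction, so it's in house 4.
The writer is narrowed to house 2 or 3; consider each.
Placing it in house 3 leads to a contradiction, so it's in house 2.
Clue 3: the person with the beech tree is in house 3.
From clue 1, the person who makes tarts must be in house 4.
So house 1 gets mousse for dessert.
So house 2 gets cheesecake for dessert.
The only dessert still possible for house 3 is pie.
The nurse is narrowed to house 1 or 3; consider each.
Placing it in house 3 leads to a contradiction, so it's in house 1.
From clue 5, the metal fan must be in house 1.
Clue 10: the rock fan is in house 2.
House 3's profession must be teacher (nothing else left).
That leaves funk as the music genre for house 4.
Clue 6: the person with the fir tree is in house 2.
House 3 music genre: only disco fits.
So house 1 gets maple for tree.
House 4's tree must be poplar (nothing else left).
So: house 1 = nurse/metal/maple/mousse, house 2 = writer/rock/fir/cheesecake, house 3 = teacher/disco/beech/pie, house 4 = dentist/funk/poplar/tarts.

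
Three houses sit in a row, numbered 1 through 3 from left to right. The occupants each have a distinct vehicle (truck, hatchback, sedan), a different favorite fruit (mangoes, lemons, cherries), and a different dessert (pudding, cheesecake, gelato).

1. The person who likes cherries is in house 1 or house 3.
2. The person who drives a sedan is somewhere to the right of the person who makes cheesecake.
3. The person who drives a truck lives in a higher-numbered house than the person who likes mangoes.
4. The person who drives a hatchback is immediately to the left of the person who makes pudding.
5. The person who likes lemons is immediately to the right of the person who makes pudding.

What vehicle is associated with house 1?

hatchback

The person who likes lemons is in house 3 (clue 5).
The person who makes pudding is in house 2 (clue 5).
That leaves hatchback as the vehicle for house 1.
House 1 favorite fruit: only cherries fits.
The only favorite fruit still possible for house 2 is mangoes.
So house 1 gets cheesecake for dessert.
So house 3 gets gelato for dessert.
Clue 3: the person who drives a truck is in house 3.
That leaves sedan as the vehicle for house 2.
So: house 1 = hatchback/cherries/cheesecake, house 2 = sedan/mangoes/pudding, house 3 = truck/lemons/gelato.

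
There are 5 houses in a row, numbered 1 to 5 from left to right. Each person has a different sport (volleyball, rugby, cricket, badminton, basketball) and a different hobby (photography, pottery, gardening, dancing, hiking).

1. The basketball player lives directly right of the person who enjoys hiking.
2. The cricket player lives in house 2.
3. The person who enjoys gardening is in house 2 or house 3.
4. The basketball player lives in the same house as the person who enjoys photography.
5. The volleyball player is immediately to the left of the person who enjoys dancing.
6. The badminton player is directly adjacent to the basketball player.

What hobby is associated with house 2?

dancing

Clue 2 places the cricket player in house 2.
So house 1 gets pottery for hobby.
The person who enjoys gardening is narrowed to house 2 or 3; consider each.
Placing it in house 2 leads to a contradiction, so it's in house 3.
Clue 4 places the basketball player in house 5.
The person who enjoys photography is in house 5 (clue 4).
The badminton player is in house 4 (clue 6).
From clue 1, the person who enjoys hiking must be in house 4.
House 2's hobby must be dancing (nothing else left).
From clue 5, the volleyball player must be in house 1.
That leaves rugby as the sport for house 3.
So: house 1 = volleyball/pottery, house 2 = cricket/dancing, house 3 = rugby/gardening, house 4 = badminton/hiking, house 5 = basketball/photography.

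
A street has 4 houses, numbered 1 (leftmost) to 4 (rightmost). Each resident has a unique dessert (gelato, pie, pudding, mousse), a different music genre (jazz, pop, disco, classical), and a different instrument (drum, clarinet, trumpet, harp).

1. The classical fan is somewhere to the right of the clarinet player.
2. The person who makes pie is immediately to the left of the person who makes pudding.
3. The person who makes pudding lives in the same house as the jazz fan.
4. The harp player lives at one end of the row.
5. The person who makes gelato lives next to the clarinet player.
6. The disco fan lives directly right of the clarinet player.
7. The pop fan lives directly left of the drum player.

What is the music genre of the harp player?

House 1 music genre: only pop fits.
Clue 7 places the drum player in house 2.
The person who makes gelato is narrowed to house 2 or 4; consider each.
Placing it in house 4 leads to a contradiction, so it's in house 2.
The person who makes pie is in house 3 (clue 2).
The person who makes pudding is in house 4 (clue 2).
By clue 3, the jazz fan is in house 4.
House 1's dessert must be mousse (nothing else left).
House 2's music genre must be disco (nothing else left).
The only music genre still possible for house 3 is classical.
Clue 1: the clarinet player is in house 1.
House 3 instrument: only trumpet fits.
That leaves harp as the instrument for house 4.
So: house 1 = mousse/pop/clarinet, house 2 = gelato/disco/drum, house 3 = pie/classical/trumpet, house 4 = pudding/jazz/harp.

jazz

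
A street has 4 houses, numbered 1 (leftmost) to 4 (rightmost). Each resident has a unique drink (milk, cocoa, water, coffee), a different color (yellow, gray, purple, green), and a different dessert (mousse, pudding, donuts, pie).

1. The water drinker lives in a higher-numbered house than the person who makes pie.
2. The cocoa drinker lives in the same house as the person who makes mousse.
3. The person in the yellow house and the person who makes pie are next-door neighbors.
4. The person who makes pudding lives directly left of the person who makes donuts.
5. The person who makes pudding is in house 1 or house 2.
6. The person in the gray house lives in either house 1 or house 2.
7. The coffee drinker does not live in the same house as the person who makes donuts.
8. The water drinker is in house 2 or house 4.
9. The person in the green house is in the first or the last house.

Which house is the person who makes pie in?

1

That leaves mousse as the dessert for house 4.
Clue 2: the cocoa drinker is in house 4.
The only drink still possible for house 2 is water.
Clue 1 places the person who makes pie in house 1.
The person in the yellow house is in house 2 (clue 3).
The only color still possible for house 1 is gray.
That leaves purple as the color for house 3.
House 4 color: only green fits.
So house 3 gets donuts for dessert.
Clue 7: the coffee drinker is in house 1.
House 3's drink must be milk (nothing else left).
House 2 dessert: only pudding fits.
So: house 1 = coffee/gray/pie, house 2 = water/yellow/pudding, house 3 = milk/purple/donuts, house 4 = cocoa/green/mousse.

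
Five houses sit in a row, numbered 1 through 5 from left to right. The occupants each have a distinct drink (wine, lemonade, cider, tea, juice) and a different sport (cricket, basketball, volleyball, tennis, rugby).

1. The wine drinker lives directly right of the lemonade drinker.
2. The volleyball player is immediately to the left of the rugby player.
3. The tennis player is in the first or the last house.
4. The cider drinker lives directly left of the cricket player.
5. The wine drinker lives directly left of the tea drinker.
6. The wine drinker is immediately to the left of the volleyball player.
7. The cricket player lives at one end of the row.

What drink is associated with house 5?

juice

From clue 7, the cricket player must be in house 5.
So house 1 gets tennis for sport.
Clue 2: the volleyball player is in house 3.
Clue 2 places the rugby player in house 4.
By clue 4, the cider drinker is in house 4.
By clue 6, the wine drinker is in house 2.
House 1 drink: only lemonade fits.
That leaves tea as the drink for house 3.
So house 5 gets juice for drink.
House 2 sport: only basketball fits.
So: house 1 = lemonade/tennis, house 2 = wine/basketball, house 3 = tea/volleyball, house 4 = cider/rugby, house 5 = juice/cricket.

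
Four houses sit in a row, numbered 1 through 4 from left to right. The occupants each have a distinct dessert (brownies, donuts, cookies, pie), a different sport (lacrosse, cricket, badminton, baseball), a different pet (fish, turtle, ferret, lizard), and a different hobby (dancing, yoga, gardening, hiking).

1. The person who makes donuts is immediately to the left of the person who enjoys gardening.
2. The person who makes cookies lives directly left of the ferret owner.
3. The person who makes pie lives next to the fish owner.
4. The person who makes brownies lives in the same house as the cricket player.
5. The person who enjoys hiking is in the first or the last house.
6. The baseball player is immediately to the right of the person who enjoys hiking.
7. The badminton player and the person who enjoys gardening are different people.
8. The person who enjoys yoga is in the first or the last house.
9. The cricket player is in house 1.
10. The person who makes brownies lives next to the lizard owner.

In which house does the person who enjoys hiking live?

Clue 6: the baseball player is in house 2.
The person who enjoys hiking is in house 1 (clue 6).
The cricket player is in house 1 (clue 9).
From clue 4, the person who makes brownies must be in house 1.
Clue 10: the lizard owner is in house 2.
House 4's dessert must be pie (nothing else left).
That leaves yoga as the hobby for house 4.
The person who makes donuts is in house 2 (clue 1).
From clue 1, the person who enjoys gardening must be in house 3.
From clue 3, the fish owner must be in house 3.
Clue 7: the badminton player is in house 4.
The only dessert still possible for house 3 is cookies.
That leaves lacrosse as the sport for house 3.
That leaves turtle as the pet for house 1.
House 4 pet: only ferret fits.
House 2's hobby must be dancing (nothing else left).
So: house 1 = brownies/cricket/turtle/hiking, house 2 = donuts/baseball/lizard/dancing, house 3 = cookies/lacrosse/fish/gardening, house 4 = pie/badminton/ferret/yoga.

1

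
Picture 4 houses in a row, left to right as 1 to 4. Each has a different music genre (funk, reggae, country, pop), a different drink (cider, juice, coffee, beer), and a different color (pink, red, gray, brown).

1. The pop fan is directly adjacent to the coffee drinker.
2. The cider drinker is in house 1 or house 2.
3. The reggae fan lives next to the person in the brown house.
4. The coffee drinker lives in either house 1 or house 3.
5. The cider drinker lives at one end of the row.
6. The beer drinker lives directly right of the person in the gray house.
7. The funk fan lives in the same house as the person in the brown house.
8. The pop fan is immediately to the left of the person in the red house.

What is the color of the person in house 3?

Clue 5 places the cider drinker in house 1.
So house 3 gets coffee for drink.
By clue 1, the pop fan is in house 2.
Clue 8 places the person in the red house in house 3.
House 1's color must be gray (nothing else left).
Clue 6 places the beer drinker in house 2.
Clue 7: the funk fan is in house 4.
From clue 7, the person in the brown house must be in house 4.
So house 4 gets juice for drink.
House 2's color must be pink (nothing else left).
Clue 3: the reggae fan is in house 3.
That leaves country as the music genre for house 1.
So: house 1 = country/cider/gray, house 2 = pop/beer/pink, house 3 = reggae/coffee/red, house 4 = funk/juice/brown.

red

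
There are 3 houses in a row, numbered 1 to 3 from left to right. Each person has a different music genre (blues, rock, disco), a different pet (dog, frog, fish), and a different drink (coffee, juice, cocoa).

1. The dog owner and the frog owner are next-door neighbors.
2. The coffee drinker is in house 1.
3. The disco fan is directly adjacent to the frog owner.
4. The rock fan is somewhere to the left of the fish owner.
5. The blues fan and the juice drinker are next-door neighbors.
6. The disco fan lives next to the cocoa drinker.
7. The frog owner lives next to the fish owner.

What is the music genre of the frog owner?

blues

By clue 2, the coffee drinker is in house 1.
The rock fan is narrowed to house 1 or 2; consider each.
Placing it in house 2 leads to a contradiction, so it's in house 1.
The blues fan is narrowed to house 2 or 3; consider each.
Placing it in house 3 leads to a contradiction, so it's in house 2.
The juice drinker is in house 3 (clue 5).
The only music genre still possible for house 3 is disco.
The only drink still possible for house 2 is cocoa.
The frog owner is in house 2 (clue 3).
From clue 7, the fish owner must be in house 3.
The only pet still possible for house 1 is dog.
So: house 1 = rock/dog/coffee, house 2 = blues/frog/cocoa, house 3 = disco/fish/juice.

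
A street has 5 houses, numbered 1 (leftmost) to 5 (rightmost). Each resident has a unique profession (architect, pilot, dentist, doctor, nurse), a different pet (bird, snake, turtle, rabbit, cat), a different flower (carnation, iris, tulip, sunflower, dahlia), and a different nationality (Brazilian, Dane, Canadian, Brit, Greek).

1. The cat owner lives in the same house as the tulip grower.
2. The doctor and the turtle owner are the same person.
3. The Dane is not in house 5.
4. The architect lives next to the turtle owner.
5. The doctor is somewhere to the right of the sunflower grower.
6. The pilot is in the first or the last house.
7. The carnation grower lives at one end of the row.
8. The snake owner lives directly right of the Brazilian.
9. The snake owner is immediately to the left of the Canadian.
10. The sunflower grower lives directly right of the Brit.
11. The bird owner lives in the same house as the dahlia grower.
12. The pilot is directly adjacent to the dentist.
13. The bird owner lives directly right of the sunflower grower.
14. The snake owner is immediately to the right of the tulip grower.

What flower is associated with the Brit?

The dentist is narrowed to house 2 or 4; consider each.
Placing it in house 4 leads to a contradiction, so it's in house 2.
By clue 12, the pilot is in house 1.
The carnation grower is narrowed to house 1 or 5; consider each.
Placing it in house 1 leads to a contradiction, so it's in house 5.
The bird owner is narrowed to house 3 or 4; consider each.
Placing it in house 3 leads to a contradiction, so it's in house 4.
The dahlia grower is in house 4 (clue 11).
The sunflower grower is in house 3 (clue 13).
From clue 4, the architect must be in house 4.
Clue 5 places the doctor in house 5.
By clue 10, the Brit is in house 2.
House 3 profession: only nurse fits.
That leaves Greek as the nationality for house 5.
The turtle owner is in house 5 (clue 2).
The snake owner is in house 2 (clue 8).
The Canadian is in house 3 (clue 9).
From clue 14, the tulip grower must be in house 1.
House 1 pet: only cat fits.
The only pet still possible for house 3 is rabbit.
House 2's flower must be iris (nothing else left).
House 1's nationality must be Brazilian (nothing else left).
That leaves Dane as the nationality for house 4.
So: house 1 = pilot/cat/tulip/Brazilian, house 2 = dentist/snake/iris/Brit, house 3 = nurse/rabbit/sunflower/Canadian, house 4 = architect/bird/dahlia/Dane, house 5 = doctor/turtle/carnation/Greek.

iris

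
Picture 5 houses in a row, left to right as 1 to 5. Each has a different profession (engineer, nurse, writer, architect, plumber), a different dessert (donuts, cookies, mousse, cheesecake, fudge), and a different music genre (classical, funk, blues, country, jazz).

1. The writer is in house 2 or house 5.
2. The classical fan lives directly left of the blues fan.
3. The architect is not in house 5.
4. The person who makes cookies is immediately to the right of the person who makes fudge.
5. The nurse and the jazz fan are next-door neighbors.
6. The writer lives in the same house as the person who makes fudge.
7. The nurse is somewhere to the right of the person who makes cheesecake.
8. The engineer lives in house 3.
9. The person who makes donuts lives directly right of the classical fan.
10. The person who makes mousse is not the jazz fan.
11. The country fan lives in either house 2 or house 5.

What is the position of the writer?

The writer is in house 2 (clue 6).
By clue 6, the person who makes fudge is in house 2.
By clue 8, the engineer is in house 3.
Clue 4: the person who makes cookies is in house 3.
House 1 music genre: only funk fits.
House 2 music genre: only country fits.
The architect is narrowed to house 1 or 4; consider each.
Placing it in house 4 leads to a contradiction, so it's in house 1.
The nurse is narrowed to house 4 or 5; consider each.
Placing it in house 5 leads to a contradiction, so it's in house 4.
Clue 7: the person who makes cheesecake is in house 1.
So house 5 gets plumber for profession.
The person who makes donuts is narrowed to house 4 or 5; consider each.
Placing it in house 4 leads to a contradiction, so it's in house 5.
The classical fan is in house 4 (clue 9).
The only dessert still possible for house 4 is mousse.
So house 3 gets jazz for music genre.
House 5 music genre: only blues fits.
So: house 1 = architect/cheesecake/funk, house 2 = writer/fudge/country, house 3 = engineer/cookies/jazz, house 4 = nurse/mousse/classical, house 5 = plumber/donuts/blues.

2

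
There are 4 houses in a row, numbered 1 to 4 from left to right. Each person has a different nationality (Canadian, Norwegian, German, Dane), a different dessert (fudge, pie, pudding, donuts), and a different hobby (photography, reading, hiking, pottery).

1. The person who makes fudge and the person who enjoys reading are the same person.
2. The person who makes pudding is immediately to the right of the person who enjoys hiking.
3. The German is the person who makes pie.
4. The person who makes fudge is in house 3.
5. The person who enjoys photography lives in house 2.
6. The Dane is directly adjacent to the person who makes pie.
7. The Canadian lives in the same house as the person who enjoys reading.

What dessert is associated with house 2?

pudding

Clue 4 places the person who makes fudge in house 3.
From clue 5, the person who enjoys photography must be in house 2.
From clue 1, the person who enjoys reading must be in house 3.
By clue 7, the Canadian is in house 3.
So house 1 gets hiking for hobby.
So house 4 gets pottery for hobby.
By clue 2, the person who makes pudding is in house 2.
House 4 dessert: only donuts fits.
The German is in house 1 (clue 3).
The Dane is in house 2 (clue 6).
That leaves Norwegian as the nationality for house 4.
House 1 dessert: only pie fits.
So: house 1 = German/pie/hiking, house 2 = Dane/pudding/photography, house 3 = Canadian/fudge/reading, house 4 = Norwegian/donuts/pottery.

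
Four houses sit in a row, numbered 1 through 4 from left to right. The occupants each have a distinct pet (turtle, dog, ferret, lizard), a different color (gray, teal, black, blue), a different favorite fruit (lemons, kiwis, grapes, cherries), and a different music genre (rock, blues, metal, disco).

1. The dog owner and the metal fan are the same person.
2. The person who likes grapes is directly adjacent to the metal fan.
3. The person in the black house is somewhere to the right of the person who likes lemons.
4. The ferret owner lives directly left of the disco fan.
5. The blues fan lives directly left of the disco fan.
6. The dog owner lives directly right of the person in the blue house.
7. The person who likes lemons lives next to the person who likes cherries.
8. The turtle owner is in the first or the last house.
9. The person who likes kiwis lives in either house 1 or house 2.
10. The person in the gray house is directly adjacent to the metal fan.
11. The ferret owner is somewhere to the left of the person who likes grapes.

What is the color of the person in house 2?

The turtle owner is narrowed to house 1 or 4; consider each.
Placing it in house 1 leads to a contradiction, so it's in house 4.
The dog owner is narrowed to house 2 or 3; consider each.
Placing it in house 2 leads to a contradiction, so it's in house 3.
Clue 1: the metal fan is in house 3.
Clue 6: the person in the blue house is in house 2.
So house 1 gets teal for color.
So house 3 gets black for color.
House 4 color: only gray fits.
The ferret owner is in house 1 (clue 4).
From clue 4, the disco fan must be in house 2.
From clue 5, the blues fan must be in house 1.
That leaves lizard as the pet for house 2.
House 3 favorite fruit: only cherries fits.
The only favorite fruit still possible for house 4 is grapes.
So house 4 gets rock for music genre.
By clue 7, the person who likes lemons is in house 2.
House 1 favorite fruit: only kiwis fits.
So: house 1 = ferret/teal/kiwis/blues, house 2 = lizard/blue/lemons/disco, house 3 = dog/black/cherries/metal, house 4 = turtle/gray/grapes/rock.

blue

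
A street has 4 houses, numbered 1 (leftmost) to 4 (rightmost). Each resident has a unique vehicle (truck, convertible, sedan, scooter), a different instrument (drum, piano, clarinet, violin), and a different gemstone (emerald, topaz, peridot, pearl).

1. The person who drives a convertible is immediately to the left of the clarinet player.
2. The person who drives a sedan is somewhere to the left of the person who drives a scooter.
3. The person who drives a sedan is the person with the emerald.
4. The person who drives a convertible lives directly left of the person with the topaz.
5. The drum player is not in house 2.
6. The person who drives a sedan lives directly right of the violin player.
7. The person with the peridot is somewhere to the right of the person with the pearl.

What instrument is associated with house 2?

piano

House 1 gemstone: only pearl fits.
The person who drives a scooter is narrowed to house 3 or 4; consider each.
Placing it in house 3 leads to a contradiction, so it's in house 4.
The person who drives a sedan is narrowed to house 2 or 3; consider each.
Placing it in house 3 leads to a contradiction, so it's in house 2.
By clue 3, the person with the emerald is in house 2.
The violin player is in house 1 (clue 6).
By clue 4, the person who drives a convertible is in house 3.
The person with the topaz is in house 4 (clue 4).
House 1's vehicle must be truck (nothing else left).
That leaves peridot as the gemstone for house 3.
From clue 1, the clarinet player must be in house 4.
The only instrument still possible for house 2 is piano.
The only instrument still possible for house 3 is drum.
So: house 1 = truck/violin/pearl, house 2 = sedan/piano/emerald, house 3 = convertible/drum/peridot, house 4 = scooter/clarinet/topaz.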